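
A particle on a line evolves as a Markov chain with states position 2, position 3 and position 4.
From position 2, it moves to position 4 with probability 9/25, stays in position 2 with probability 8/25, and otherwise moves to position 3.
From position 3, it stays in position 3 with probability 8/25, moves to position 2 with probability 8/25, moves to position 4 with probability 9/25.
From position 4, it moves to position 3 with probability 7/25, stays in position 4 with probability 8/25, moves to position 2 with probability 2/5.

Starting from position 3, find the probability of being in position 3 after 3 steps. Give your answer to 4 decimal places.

0.3062

Propagate the distribution vector 3 steps from position 3.
After 0 steps: (0.0000, 1.0000, 0.0000)
After 1 step: (0.3200, 0.3200, 0.3600)
After 2 steps: (0.3488, 0.3056, 0.3456)
After 3 steps: (0.3476, 0.3062, 0.3462)
P(in position 3 after 3 steps) = 0.3062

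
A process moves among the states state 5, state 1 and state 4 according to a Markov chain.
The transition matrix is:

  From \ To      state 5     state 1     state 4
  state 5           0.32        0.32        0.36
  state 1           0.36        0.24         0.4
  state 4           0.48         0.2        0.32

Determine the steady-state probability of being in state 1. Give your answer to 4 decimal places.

Let the stationary distribution be π with π = πP and π_1 + π_2 + π_3 = 1.
π_1 = 0.32·π_1 + 0.36·π_2 + 0.48·π_3
π_2 = 0.32·π_1 + 0.24·π_2 + 0.2·π_3
Solving with the normalization constraint gives π = (0.3872, 0.2567, 0.3560).
So the stationary probability of state 1 is 0.2567.

0.2567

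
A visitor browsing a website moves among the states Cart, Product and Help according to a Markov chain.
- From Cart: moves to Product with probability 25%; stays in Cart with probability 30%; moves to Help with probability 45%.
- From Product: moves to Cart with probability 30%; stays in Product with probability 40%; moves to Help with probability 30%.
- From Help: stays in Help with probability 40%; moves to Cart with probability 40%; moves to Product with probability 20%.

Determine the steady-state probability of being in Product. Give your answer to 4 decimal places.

0.2712

Let the stationary distribution be π with π = πP and π_1 + π_2 + π_3 = 1.
π_1 = 0.3·π_1 + 0.3·π_2 + 0.4·π_3
π_2 = 0.25·π_1 + 0.4·π_2 + 0.2·π_3
Solving with the normalization constraint gives π = (0.3390, 0.2712, 0.3898).
So the stationary probability of Product is 0.2712.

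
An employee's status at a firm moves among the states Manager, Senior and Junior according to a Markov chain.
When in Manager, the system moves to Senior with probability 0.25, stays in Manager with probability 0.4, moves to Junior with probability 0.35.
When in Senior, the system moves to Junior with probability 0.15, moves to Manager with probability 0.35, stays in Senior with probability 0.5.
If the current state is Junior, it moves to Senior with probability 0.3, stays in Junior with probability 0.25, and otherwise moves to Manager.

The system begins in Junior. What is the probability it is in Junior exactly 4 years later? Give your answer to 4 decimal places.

0.2549

Propagate the distribution vector 4 years from Junior.
After 0 years: (0.0000, 0.0000, 1.0000)
After 1 year: (0.4500, 0.3000, 0.2500)
After 2 years: (0.3975, 0.3375, 0.2650)
After 3 years: (0.3964, 0.3476, 0.2560)
After 4 years: (0.3954, 0.3497, 0.2549)
P(in Junior after 4 years) = 0.2549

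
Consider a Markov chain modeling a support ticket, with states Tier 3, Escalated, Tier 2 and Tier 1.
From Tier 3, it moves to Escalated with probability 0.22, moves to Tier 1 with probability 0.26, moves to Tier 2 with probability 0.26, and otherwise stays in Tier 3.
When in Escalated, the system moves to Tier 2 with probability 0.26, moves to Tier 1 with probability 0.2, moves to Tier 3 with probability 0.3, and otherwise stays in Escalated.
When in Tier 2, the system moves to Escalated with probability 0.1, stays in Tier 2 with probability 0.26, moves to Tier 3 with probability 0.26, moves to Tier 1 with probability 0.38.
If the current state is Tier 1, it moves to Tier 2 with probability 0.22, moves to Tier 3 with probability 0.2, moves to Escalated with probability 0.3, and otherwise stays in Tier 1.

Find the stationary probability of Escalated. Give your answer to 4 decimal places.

Let the stationary distribution be π with π = πP and π_1 + π_2 + π_3 + π_4 = 1.
π_1 = 0.26·π_1 + 0.3·π_2 + 0.26·π_3 + 0.2·π_4
π_2 = 0.22·π_1 + 0.24·π_2 + 0.1·π_3 + 0.3·π_4
π_3 = 0.26·π_1 + 0.26·π_2 + 0.26·π_3 + 0.22·π_4
Solving with the normalization constraint gives π = (0.2517, 0.2171, 0.2487, 0.2825).
So the stationary probability of Escalated is 0.2171.

0.2171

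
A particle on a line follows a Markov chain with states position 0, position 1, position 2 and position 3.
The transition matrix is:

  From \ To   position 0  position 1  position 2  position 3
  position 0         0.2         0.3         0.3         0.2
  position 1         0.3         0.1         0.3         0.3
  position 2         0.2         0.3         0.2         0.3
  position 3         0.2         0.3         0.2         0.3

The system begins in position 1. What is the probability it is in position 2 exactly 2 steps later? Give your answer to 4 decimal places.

0.2400

Propagate the distribution vector 2 steps from position 1.
After 0 steps: (0.0000, 1.0000, 0.0000, 0.0000)
After 1 step: (0.3000, 0.1000, 0.3000, 0.3000)
After 2 steps: (0.2100, 0.2800, 0.2400, 0.2700)
P(in position 2 after 2 steps) = 0.2400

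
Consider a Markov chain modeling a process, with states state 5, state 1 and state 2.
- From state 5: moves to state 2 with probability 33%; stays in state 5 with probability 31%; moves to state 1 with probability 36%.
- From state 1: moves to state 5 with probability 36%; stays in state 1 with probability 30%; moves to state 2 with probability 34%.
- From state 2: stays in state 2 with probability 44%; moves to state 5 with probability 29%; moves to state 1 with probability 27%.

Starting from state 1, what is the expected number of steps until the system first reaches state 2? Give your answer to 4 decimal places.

Let t(s) be the expected number of steps to first reach state 2 from state s, with t(state 2) = 0. Conditioning on the first step:
t(state 5) = 1 + 0.31·t(state 5) + 0.36·t(state 1)
t(state 1) = 1 + 0.36·t(state 5) + 0.3·t(state 1)
Solving: t(state 5) = 2.9994, t(state 1) = 2.9711.
Expected steps from state 1 to state 2: 2.9711.

2.9711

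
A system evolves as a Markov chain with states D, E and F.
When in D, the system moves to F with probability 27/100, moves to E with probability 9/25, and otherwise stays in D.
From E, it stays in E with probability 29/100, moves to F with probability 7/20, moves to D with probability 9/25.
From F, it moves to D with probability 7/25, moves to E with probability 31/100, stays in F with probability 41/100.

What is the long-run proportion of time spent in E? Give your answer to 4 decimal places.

0.3204

Let the stationary distribution be π with π = πP and π_1 + π_2 + π_3 = 1.
π_1 = 0.37·π_1 + 0.36·π_2 + 0.28·π_3
π_2 = 0.36·π_1 + 0.29·π_2 + 0.31·π_3
Solving with the normalization constraint gives π = (0.3359, 0.3204, 0.3438).
So the stationary probability of E is 0.3204.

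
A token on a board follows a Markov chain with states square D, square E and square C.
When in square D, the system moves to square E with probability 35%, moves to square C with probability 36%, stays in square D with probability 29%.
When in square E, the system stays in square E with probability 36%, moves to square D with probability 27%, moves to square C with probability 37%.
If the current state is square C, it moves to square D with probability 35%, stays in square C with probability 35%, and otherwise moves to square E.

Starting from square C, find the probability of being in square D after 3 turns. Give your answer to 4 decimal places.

Propagate the distribution vector 3 turns from square C.
After 0 turns: (0.0000, 0.0000, 1.0000)
After 1 turn: (0.3500, 0.3000, 0.3500)
After 2 turns: (0.3050, 0.3355, 0.3595)
After 3 turns: (0.3049, 0.3354, 0.3598)
P(in square D after 3 turns) = 0.3049

0.3049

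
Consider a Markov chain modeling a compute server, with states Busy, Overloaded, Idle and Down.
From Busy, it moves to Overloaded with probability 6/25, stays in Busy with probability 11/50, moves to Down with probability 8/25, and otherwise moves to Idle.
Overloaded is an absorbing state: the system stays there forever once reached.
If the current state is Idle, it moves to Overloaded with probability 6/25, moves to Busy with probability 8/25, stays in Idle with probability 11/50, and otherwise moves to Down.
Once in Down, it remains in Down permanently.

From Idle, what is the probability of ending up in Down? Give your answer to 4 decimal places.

0.5093

Let h(s) be the probability of absorption at Down starting from transient state s. Then h(Down) = 1 and h(Overloaded) = 0. By first-step analysis:
h(Busy) = 0.22·h(Busy) + 0.24·0 + 0.22·h(Idle) + 0.32·1
h(Idle) = 0.32·h(Busy) + 0.24·0 + 0.22·h(Idle) + 0.22·1
Solving: h(Busy) = 0.5539, h(Idle) = 0.5093.
Starting from Idle, the probability is 0.5093.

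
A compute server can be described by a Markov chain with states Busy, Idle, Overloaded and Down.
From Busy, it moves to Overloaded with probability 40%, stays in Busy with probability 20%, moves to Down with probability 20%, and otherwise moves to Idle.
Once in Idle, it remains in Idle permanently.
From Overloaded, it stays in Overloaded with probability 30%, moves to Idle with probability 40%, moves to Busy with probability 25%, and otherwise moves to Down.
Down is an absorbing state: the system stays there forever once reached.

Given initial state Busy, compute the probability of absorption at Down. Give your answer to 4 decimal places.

0.3478

Let h(s) be the probability of absorption at Down starting from transient state s. Then h(Down) = 1 and h(Idle) = 0. By first-step analysis:
h(Busy) = 0.2·h(Busy) + 0.2·0 + 0.4·h(Overloaded) + 0.2·1
h(Overloaded) = 0.25·h(Busy) + 0.4·0 + 0.3·h(Overloaded) + 0.05·1
Solving: h(Busy) = 0.3478, h(Overloaded) = 0.1957.
Starting from Busy, the probability is 0.3478.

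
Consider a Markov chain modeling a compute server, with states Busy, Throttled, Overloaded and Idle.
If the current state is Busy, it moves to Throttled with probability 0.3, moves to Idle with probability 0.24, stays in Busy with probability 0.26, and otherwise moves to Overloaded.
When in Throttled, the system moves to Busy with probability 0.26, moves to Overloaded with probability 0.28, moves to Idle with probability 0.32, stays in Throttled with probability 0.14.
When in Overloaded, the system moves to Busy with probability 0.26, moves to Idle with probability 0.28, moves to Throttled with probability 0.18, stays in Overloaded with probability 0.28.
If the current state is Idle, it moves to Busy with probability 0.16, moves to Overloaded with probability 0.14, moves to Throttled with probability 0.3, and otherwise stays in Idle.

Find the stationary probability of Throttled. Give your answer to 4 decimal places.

Let the stationary distribution be π with π = πP and π_1 + π_2 + π_3 + π_4 = 1.
π_1 = 0.26·π_1 + 0.26·π_2 + 0.26·π_3 + 0.16·π_4
π_2 = 0.3·π_1 + 0.14·π_2 + 0.18·π_3 + 0.3·π_4
π_3 = 0.2·π_1 + 0.28·π_2 + 0.28·π_3 + 0.14·π_4
Solving with the normalization constraint gives π = (0.2281, 0.2362, 0.2172, 0.3185).
So the stationary probability of Throttled is 0.2362.

0.2362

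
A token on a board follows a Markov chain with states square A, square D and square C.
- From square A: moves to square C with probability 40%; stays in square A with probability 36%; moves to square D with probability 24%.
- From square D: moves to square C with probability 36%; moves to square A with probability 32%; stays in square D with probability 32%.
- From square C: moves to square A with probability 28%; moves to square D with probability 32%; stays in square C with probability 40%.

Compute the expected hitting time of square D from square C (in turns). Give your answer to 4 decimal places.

Let t(s) be the expected number of turns to first reach square D from state s, with t(square D) = 0. Conditioning on the first turn:
t(square A) = 1 + 0.36·t(square A) + 0.4·t(square C)
t(square C) = 1 + 0.28·t(square A) + 0.4·t(square C)
Solving: t(square A) = 3.6765, t(square C) = 3.3824.
Expected turns from square C to square D: 3.3824.

3.3824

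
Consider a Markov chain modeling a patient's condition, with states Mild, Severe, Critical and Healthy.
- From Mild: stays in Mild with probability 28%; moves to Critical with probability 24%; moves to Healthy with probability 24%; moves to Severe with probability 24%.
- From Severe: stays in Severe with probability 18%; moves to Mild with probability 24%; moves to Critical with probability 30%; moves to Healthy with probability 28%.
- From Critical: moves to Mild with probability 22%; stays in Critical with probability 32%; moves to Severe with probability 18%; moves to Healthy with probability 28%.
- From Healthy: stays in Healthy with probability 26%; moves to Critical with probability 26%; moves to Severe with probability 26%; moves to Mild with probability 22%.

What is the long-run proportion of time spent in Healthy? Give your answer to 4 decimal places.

Let the stationary distribution be π with π = πP and π_1 + π_2 + π_3 + π_4 = 1.
π_1 = 0.28·π_1 + 0.24·π_2 + 0.22·π_3 + 0.22·π_4
π_2 = 0.24·π_1 + 0.18·π_2 + 0.18·π_3 + 0.26·π_4
π_3 = 0.24·π_1 + 0.3·π_2 + 0.32·π_3 + 0.26·π_4
Solving with the normalization constraint gives π = (0.2386, 0.2155, 0.2807, 0.2652).
So the stationary probability of Healthy is 0.2652.

0.2652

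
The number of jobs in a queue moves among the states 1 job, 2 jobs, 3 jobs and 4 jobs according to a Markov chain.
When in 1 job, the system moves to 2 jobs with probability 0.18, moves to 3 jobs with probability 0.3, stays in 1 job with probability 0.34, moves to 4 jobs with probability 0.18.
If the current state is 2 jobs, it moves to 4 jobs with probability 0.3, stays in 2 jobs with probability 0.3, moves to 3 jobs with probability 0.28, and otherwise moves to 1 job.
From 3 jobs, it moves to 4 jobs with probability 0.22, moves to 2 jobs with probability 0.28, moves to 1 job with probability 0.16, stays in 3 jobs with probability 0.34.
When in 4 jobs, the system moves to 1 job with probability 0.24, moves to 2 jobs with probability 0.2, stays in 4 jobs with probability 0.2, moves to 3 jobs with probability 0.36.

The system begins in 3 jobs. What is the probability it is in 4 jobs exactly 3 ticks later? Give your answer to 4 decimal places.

0.2277

Propagate the distribution vector 3 ticks from 3 jobs.
After 0 ticks: (0.0000, 0.0000, 1.0000, 0.0000)
After 1 tick: (0.1600, 0.2800, 0.3400, 0.2200)
After 2 ticks: (0.1952, 0.2520, 0.3212, 0.2316)
After 3 ticks: (0.2036, 0.2470, 0.3217, 0.2277)
P(in 4 jobs after 3 ticks) = 0.2277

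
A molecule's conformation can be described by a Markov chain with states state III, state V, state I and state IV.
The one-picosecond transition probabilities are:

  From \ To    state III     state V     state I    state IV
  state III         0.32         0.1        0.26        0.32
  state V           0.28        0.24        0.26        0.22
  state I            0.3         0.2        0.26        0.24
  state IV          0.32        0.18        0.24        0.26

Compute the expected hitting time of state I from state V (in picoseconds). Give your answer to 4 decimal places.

3.9249

Let t(s) be the expected number of picoseconds to first reach state I from state s, with t(state I) = 0. Conditioning on the first picosecond:
t(state III) = 1 + 0.32·t(state III) + 0.1·t(state V) + 0.32·t(state IV)
t(state V) = 1 + 0.28·t(state III) + 0.24·t(state V) + 0.22·t(state IV)
t(state IV) = 1 + 0.32·t(state III) + 0.18·t(state V) + 0.26·t(state IV)
Solving: t(state III) = 3.9334, t(state V) = 3.9249, t(state IV) = 4.0070.
Expected picoseconds from state V to state I: 3.9249.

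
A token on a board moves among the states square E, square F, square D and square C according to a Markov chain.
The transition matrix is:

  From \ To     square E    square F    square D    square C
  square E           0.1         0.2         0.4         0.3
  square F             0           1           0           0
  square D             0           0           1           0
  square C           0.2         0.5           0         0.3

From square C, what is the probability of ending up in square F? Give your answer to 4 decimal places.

Let h(s) be the probability of absorption at square F starting from transient state s. Then h(square F) = 1 and h(square D) = 0. By first-step analysis:
h(square E) = 0.1·h(square E) + 0.2·1 + 0.4·0 + 0.3·h(square C)
h(square C) = 0.2·h(square E) + 0.5·1 + 0.3·h(square C)
Solving: h(square E) = 0.5088, h(square C) = 0.8596.
Starting from square C, the probability is 0.8596.

0.8596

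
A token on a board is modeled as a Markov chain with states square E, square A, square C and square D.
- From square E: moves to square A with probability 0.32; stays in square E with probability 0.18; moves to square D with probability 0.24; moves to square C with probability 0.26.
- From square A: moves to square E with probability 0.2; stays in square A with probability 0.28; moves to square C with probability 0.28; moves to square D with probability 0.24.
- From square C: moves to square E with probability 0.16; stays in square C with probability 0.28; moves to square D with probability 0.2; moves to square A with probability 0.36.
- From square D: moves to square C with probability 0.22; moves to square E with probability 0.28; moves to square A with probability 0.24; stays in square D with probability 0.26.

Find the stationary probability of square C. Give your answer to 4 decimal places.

Let the stationary distribution be π with π = πP and π_1 + π_2 + π_3 + π_4 = 1.
π_1 = 0.18·π_1 + 0.2·π_2 + 0.16·π_3 + 0.28·π_4
π_2 = 0.32·π_1 + 0.28·π_2 + 0.36·π_3 + 0.24·π_4
π_3 = 0.26·π_1 + 0.28·π_2 + 0.28·π_3 + 0.22·π_4
Solving with the normalization constraint gives π = (0.2042, 0.2997, 0.2619, 0.2342).
So the stationary probability of square C is 0.2619.

0.2619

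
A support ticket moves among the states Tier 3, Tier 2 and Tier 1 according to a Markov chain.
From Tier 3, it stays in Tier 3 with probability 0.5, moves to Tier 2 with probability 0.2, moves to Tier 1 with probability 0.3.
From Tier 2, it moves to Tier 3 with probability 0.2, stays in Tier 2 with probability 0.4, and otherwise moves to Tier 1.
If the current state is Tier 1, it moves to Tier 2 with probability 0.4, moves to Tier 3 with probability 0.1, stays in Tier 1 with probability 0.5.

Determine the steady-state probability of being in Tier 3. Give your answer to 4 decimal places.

0.2258

Let the stationary distribution be π with π = πP and π_1 + π_2 + π_3 = 1.
π_1 = 0.5·π_1 + 0.2·π_2 + 0.1·π_3
π_2 = 0.2·π_1 + 0.4·π_2 + 0.4·π_3
Solving with the normalization constraint gives π = (0.2258, 0.3548, 0.4194).
So the stationary probability of Tier 3 is 0.2258.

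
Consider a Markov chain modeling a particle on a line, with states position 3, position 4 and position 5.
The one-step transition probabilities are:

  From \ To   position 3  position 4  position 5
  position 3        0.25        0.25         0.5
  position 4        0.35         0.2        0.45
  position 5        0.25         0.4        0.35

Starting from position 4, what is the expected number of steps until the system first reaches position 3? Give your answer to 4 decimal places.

Let t(s) be the expected number of steps to first reach position 3 from state s, with t(position 3) = 0. Conditioning on the first step:
t(position 4) = 1 + 0.2·t(position 4) + 0.45·t(position 5)
t(position 5) = 1 + 0.4·t(position 4) + 0.35·t(position 5)
Solving: t(position 4) = 3.2353, t(position 5) = 3.5294.
Expected steps from position 4 to position 3: 3.2353.

3.2353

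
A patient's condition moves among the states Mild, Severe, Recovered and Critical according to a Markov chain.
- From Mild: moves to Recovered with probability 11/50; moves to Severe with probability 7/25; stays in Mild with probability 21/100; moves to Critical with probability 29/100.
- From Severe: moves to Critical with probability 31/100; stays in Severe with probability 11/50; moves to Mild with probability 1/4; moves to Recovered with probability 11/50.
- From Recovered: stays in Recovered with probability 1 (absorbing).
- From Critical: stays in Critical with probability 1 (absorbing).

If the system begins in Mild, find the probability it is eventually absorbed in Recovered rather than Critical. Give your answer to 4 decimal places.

0.4269

Let h(s) be the probability of absorption at Recovered starting from transient state s. Then h(Recovered) = 1 and h(Critical) = 0. By first-step analysis:
h(Mild) = 0.21·h(Mild) + 0.28·h(Severe) + 0.22·1 + 0.29·0
h(Severe) = 0.25·h(Mild) + 0.22·h(Severe) + 0.22·1 + 0.31·0
Solving: h(Mild) = 0.4269, h(Severe) = 0.4189.
Starting from Mild, the probability is 0.4269.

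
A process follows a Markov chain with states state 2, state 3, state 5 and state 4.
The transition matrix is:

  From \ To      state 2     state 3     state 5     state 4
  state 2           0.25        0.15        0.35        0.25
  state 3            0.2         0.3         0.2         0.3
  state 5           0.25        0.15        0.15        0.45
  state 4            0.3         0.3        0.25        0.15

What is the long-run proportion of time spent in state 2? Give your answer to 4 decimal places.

Let the stationary distribution be π with π = πP and π_1 + π_2 + π_3 + π_4 = 1.
π_1 = 0.25·π_1 + 0.2·π_2 + 0.25·π_3 + 0.3·π_4
π_2 = 0.15·π_1 + 0.3·π_2 + 0.15·π_3 + 0.3·π_4
π_3 = 0.35·π_1 + 0.2·π_2 + 0.15·π_3 + 0.25·π_4
Solving with the normalization constraint gives π = (0.2528, 0.2261, 0.2400, 0.2812).
So the stationary probability of state 2 is 0.2528.

0.2528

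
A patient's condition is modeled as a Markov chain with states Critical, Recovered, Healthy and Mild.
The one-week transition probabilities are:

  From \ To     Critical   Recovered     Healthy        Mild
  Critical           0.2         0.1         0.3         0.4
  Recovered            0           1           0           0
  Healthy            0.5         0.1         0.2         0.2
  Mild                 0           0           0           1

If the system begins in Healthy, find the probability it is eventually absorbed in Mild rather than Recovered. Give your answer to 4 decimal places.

Let h(s) be the probability of absorption at Mild starting from transient state s. Then h(Mild) = 1 and h(Recovered) = 0. By first-step analysis:
h(Critical) = 0.2·h(Critical) + 0.1·0 + 0.3·h(Healthy) + 0.4·1
h(Healthy) = 0.5·h(Critical) + 0.1·0 + 0.2·h(Healthy) + 0.2·1
Solving: h(Critical) = 0.7755, h(Healthy) = 0.7347.
Starting from Healthy, the probability is 0.7347.

0.7347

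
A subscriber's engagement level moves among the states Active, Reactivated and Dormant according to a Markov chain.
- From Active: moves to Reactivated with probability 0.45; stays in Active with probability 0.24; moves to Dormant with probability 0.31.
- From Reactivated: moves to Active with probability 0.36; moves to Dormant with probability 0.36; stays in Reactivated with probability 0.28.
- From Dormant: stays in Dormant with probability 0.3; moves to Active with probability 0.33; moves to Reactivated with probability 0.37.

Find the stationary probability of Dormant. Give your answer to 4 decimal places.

0.3249

Let the stationary distribution be π with π = πP and π_1 + π_2 + π_3 = 1.
π_1 = 0.24·π_1 + 0.36·π_2 + 0.33·π_3
π_2 = 0.45·π_1 + 0.28·π_2 + 0.37·π_3
Solving with the normalization constraint gives π = (0.3127, 0.3624, 0.3249).
So the stationary probability of Dormant is 0.3249.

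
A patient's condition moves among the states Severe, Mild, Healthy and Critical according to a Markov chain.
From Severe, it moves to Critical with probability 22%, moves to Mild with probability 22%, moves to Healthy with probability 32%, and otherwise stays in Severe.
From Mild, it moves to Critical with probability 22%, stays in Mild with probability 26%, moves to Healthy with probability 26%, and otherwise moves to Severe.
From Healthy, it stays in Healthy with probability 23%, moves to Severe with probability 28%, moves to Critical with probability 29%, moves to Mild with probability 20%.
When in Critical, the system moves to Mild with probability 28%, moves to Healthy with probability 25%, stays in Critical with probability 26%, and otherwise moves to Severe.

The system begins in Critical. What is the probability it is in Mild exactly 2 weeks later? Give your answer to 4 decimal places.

0.2418

Propagate the distribution vector 2 weeks from Critical.
After 0 weeks: (0.0000, 0.0000, 0.0000, 1.0000)
After 1 week: (0.2100, 0.2800, 0.2500, 0.2600)
After 2 weeks: (0.2478, 0.2418, 0.2625, 0.2479)
P(in Mild after 2 weeks) = 0.2418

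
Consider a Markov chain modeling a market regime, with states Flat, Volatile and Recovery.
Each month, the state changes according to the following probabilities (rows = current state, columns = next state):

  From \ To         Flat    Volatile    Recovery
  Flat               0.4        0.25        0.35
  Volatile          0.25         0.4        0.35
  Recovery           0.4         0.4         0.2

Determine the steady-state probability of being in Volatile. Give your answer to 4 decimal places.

0.3478

Let the stationary distribution be π with π = πP and π_1 + π_2 + π_3 = 1.
π_1 = 0.4·π_1 + 0.25·π_2 + 0.4·π_3
π_2 = 0.25·π_1 + 0.4·π_2 + 0.4·π_3
Solving with the normalization constraint gives π = (0.3478, 0.3478, 0.3043).
So the stationary probability of Volatile is 0.3478.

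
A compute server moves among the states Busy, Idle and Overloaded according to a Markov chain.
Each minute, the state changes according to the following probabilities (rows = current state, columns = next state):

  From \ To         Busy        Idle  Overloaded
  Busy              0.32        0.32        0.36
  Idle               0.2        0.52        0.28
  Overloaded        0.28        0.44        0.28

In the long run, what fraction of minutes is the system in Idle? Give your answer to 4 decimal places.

0.4451

Let the stationary distribution be π with π = πP and π_1 + π_2 + π_3 = 1.
π_1 = 0.32·π_1 + 0.2·π_2 + 0.28·π_3
π_2 = 0.32·π_1 + 0.52·π_2 + 0.44·π_3
Solving with the normalization constraint gives π = (0.2546, 0.4451, 0.3004).
So the stationary probability of Idle is 0.4451.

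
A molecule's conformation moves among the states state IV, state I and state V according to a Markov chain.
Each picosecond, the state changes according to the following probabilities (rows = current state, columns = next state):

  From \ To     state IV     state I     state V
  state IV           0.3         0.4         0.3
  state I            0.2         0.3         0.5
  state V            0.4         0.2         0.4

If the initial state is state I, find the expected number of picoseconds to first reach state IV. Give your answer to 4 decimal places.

Let t(s) be the expected number of picoseconds to first reach state IV from state s, with t(state IV) = 0. Conditioning on the first picosecond:
t(state I) = 1 + 0.3·t(state I) + 0.5·t(state V)
t(state V) = 1 + 0.2·t(state I) + 0.4·t(state V)
Solving: t(state I) = 3.4375, t(state V) = 2.8125.
Expected picoseconds from state I to state IV: 3.4375.

3.4375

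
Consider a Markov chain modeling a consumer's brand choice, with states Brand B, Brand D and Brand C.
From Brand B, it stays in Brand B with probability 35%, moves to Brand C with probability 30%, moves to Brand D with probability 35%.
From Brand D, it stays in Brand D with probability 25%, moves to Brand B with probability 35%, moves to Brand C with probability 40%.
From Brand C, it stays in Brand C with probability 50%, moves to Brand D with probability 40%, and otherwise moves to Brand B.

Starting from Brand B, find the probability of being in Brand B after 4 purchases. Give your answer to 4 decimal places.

Propagate the distribution vector 4 purchases from Brand B.
After 0 purchases: (1.0000, 0.0000, 0.0000)
After 1 purchase: (0.3500, 0.3500, 0.3000)
After 2 purchases: (0.2750, 0.3300, 0.3950)
After 3 purchases: (0.2513, 0.3368, 0.4120)
After 4 purchases: (0.2470, 0.3369, 0.4161)
P(in Brand B after 4 purchases) = 0.2470

0.2470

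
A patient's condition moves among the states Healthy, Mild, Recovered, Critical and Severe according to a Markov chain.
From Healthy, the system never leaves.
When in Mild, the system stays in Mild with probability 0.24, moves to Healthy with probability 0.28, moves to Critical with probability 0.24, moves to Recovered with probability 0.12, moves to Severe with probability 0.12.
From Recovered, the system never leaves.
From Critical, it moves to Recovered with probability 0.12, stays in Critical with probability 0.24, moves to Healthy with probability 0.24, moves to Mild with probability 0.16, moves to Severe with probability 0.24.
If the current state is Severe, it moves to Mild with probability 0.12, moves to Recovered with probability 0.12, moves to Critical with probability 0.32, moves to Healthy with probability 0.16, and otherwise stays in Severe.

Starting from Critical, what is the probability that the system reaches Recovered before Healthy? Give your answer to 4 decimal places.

0.3446

Let h(s) be the probability of absorption at Recovered starting from transient state s. Then h(Recovered) = 1 and h(Healthy) = 0. By first-step analysis:
h(Mild) = 0.28·0 + 0.24·h(Mild) + 0.12·1 + 0.24·h(Critical) + 0.12·h(Severe)
h(Critical) = 0.24·0 + 0.16·h(Mild) + 0.12·1 + 0.24·h(Critical) + 0.24·h(Severe)
h(Severe) = 0.16·0 + 0.12·h(Mild) + 0.12·1 + 0.32·h(Critical) + 0.28·h(Severe)
Solving: h(Mild) = 0.3258, h(Critical) = 0.3446, h(Severe) = 0.3741.
Starting from Critical, the probability is 0.3446.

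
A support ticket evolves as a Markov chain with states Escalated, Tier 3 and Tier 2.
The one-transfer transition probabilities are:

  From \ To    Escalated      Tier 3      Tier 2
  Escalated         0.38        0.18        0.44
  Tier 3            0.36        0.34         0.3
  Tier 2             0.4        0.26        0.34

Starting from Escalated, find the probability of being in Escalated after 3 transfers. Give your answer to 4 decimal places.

Propagate the distribution vector 3 transfers from Escalated.
After 0 transfers: (1.0000, 0.0000, 0.0000)
After 1 transfer: (0.3800, 0.1800, 0.4400)
After 2 transfers: (0.3852, 0.2440, 0.3708)
After 3 transfers: (0.3825, 0.2487, 0.3688)
P(in Escalated after 3 transfers) = 0.3825

0.3825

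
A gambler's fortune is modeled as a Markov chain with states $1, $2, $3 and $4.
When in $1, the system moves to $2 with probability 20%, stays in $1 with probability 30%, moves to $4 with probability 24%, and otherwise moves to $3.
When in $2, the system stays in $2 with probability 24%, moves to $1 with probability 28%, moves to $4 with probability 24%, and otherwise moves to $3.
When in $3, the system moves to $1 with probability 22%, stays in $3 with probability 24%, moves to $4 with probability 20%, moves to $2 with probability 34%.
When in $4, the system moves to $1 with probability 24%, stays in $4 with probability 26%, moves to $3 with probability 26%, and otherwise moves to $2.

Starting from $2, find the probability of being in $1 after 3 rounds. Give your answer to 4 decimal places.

Propagate the distribution vector 3 rounds from $2.
After 0 rounds: (0.0000, 1.0000, 0.0000, 0.0000)
After 1 round: (0.2800, 0.2400, 0.2400, 0.2400)
After 2 rounds: (0.2616, 0.2528, 0.2504, 0.2352)
After 3 rounds: (0.2608, 0.2546, 0.2499, 0.2347)
P(in $1 after 3 rounds) = 0.2608

0.2608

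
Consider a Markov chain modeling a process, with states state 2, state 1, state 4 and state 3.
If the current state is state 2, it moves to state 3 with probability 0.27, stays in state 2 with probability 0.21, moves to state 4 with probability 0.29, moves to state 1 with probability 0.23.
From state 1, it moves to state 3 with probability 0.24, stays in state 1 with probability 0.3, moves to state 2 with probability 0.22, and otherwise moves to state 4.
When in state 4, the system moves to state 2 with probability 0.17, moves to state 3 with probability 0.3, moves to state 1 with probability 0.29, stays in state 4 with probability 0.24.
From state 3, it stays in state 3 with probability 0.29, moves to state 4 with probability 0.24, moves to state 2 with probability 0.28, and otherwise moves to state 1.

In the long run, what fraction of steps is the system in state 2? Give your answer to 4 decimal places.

Let the stationary distribution be π with π = πP and π_1 + π_2 + π_3 + π_4 = 1.
π_1 = 0.21·π_1 + 0.22·π_2 + 0.17·π_3 + 0.28·π_4
π_2 = 0.23·π_1 + 0.3·π_2 + 0.29·π_3 + 0.19·π_4
π_3 = 0.29·π_1 + 0.24·π_2 + 0.24·π_3 + 0.24·π_4
Solving with the normalization constraint gives π = (0.2218, 0.2517, 0.2511, 0.2755).
So the stationary probability of state 2 is 0.2218.

0.2218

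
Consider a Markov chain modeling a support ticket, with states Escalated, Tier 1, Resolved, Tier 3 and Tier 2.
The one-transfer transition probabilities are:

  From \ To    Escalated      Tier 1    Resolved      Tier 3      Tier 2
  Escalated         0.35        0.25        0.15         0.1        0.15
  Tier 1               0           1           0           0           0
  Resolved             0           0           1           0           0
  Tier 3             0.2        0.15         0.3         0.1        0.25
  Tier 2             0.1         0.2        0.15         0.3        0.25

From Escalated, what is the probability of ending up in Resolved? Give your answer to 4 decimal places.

0.4286

Let h(s) be the probability of absorption at Resolved starting from transient state s. Then h(Resolved) = 1 and h(Tier 1) = 0. By first-step analysis:
h(Escalated) = 0.35·h(Escalated) + 0.25·0 + 0.15·1 + 0.1·h(Tier 3) + 0.15·h(Tier 2)
h(Tier 3) = 0.2·h(Escalated) + 0.15·0 + 0.3·1 + 0.1·h(Tier 3) + 0.25·h(Tier 2)
h(Tier 2) = 0.1·h(Escalated) + 0.2·0 + 0.15·1 + 0.3·h(Tier 3) + 0.25·h(Tier 2)
Solving: h(Escalated) = 0.4286, h(Tier 3) = 0.5625, h(Tier 2) = 0.4821.
Starting from Escalated, the probability is 0.4286.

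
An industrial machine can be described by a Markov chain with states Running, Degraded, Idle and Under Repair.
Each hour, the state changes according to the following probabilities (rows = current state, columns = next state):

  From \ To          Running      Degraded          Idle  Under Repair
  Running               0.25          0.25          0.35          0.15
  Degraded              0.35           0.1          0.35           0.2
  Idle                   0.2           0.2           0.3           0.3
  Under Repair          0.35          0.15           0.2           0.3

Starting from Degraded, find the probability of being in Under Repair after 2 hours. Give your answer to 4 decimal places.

0.2375

Propagate the distribution vector 2 hours from Degraded.
After 0 hours: (0.0000, 1.0000, 0.0000, 0.0000)
After 1 hour: (0.3500, 0.1000, 0.3500, 0.2000)
After 2 hours: (0.2625, 0.1975, 0.3025, 0.2375)
P(in Under Repair after 2 hours) = 0.2375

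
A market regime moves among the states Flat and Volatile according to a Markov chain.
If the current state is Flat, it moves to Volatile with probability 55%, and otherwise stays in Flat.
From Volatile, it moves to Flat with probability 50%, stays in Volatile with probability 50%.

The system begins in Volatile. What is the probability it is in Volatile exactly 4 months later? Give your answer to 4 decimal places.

0.5238

Propagate the distribution vector 4 months from Volatile.
After 0 months: (0.0000, 1.0000)
After 1 month: (0.5000, 0.5000)
After 2 months: (0.4750, 0.5250)
After 3 months: (0.4763, 0.5238)
After 4 months: (0.4762, 0.5238)
P(in Volatile after 4 months) = 0.5238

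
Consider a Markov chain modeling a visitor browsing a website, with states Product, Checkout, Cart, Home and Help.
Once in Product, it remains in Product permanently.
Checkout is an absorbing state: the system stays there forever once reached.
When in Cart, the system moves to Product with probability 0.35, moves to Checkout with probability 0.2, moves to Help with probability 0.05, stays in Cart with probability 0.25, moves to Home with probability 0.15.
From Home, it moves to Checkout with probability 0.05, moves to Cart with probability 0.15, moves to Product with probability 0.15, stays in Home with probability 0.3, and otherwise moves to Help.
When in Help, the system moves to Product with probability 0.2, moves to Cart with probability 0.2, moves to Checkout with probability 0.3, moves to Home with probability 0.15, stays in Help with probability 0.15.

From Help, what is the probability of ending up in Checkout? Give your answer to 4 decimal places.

0.5157

Let h(s) be the probability of absorption at Checkout starting from transient state s. Then h(Checkout) = 1 and h(Product) = 0. By first-step analysis:
h(Cart) = 0.35·0 + 0.2·1 + 0.25·h(Cart) + 0.15·h(Home) + 0.05·h(Help)
h(Home) = 0.15·0 + 0.05·1 + 0.15·h(Cart) + 0.3·h(Home) + 0.35·h(Help)
h(Help) = 0.2·0 + 0.3·1 + 0.2·h(Cart) + 0.15·h(Home) + 0.15·h(Help)
Solving: h(Cart) = 0.3833, h(Home) = 0.4114, h(Help) = 0.5157.
Starting from Help, the probability is 0.5157.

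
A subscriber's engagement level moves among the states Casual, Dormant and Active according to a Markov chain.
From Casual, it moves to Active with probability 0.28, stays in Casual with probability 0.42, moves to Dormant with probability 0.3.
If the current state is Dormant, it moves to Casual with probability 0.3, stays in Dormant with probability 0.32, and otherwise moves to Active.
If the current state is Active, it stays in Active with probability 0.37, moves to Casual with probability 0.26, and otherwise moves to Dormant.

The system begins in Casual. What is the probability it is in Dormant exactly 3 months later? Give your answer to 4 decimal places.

Propagate the distribution vector 3 months from Casual.
After 0 months: (1.0000, 0.0000, 0.0000)
After 1 month: (0.4200, 0.3000, 0.2800)
After 2 months: (0.3392, 0.3256, 0.3352)
After 3 months: (0.3273, 0.3300, 0.3427)
P(in Dormant after 3 months) = 0.3300

0.3300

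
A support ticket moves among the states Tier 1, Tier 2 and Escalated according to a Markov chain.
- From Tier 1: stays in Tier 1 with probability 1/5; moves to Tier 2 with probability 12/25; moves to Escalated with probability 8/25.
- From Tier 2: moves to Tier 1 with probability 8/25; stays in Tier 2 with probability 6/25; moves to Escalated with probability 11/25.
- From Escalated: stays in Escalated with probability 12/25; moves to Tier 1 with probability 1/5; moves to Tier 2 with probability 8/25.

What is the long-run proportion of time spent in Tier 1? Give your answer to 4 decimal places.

Let the stationary distribution be π with π = πP and π_1 + π_2 + π_3 = 1.
π_1 = 0.2·π_1 + 0.32·π_2 + 0.2·π_3
π_2 = 0.48·π_1 + 0.24·π_2 + 0.32·π_3
Solving with the normalization constraint gives π = (0.2398, 0.3318, 0.4284).
So the stationary probability of Tier 1 is 0.2398.

0.2398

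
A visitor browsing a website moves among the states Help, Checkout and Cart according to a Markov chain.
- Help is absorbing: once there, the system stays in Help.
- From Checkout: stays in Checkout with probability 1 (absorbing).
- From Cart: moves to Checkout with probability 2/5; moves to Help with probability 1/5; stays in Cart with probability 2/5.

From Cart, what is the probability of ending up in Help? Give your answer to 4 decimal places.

Let h(s) be the probability of absorption at Help starting from transient state s. Then h(Help) = 1 and h(Checkout) = 0. By first-step analysis:
h(Cart) = 0.2·1 + 0.4·0 + 0.4·h(Cart)
Solving: h(Cart) = 0.3333.
Starting from Cart, the probability is 0.3333.

0.3333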